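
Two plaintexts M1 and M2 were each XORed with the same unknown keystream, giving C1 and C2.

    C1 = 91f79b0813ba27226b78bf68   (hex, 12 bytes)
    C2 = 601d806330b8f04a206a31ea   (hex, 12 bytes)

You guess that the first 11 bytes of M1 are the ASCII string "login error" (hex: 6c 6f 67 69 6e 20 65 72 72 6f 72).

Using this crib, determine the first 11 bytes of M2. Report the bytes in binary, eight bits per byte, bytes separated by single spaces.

10011101 10000101 01111100 00000010 01001101 00100010 10110010 00011010 00111001 01111101 11111100

First, C1 ⊕ C2 = (M1 ⊕ K) ⊕ (M2 ⊕ K) = M1 ⊕ M2, so the key drops out. Then M2 = (M1 ⊕ M2) ⊕ M1 over the first 11 bytes.
byte 0: (91 ⊕ 60) ⊕ 6c = f1 ⊕ 6c = 9d
byte 1: (f7 ⊕ 1d) ⊕ 6f = ea ⊕ 6f = 85
byte 2: (9b ⊕ 80) ⊕ 67 = 1b ⊕ 67 = 7c
byte 3: (08 ⊕ 63) ⊕ 69 = 6b ⊕ 69 = 02
byte 4: (13 ⊕ 30) ⊕ 6e = 23 ⊕ 6e = 4d
byte 5: (ba ⊕ b8) ⊕ 20 = 02 ⊕ 20 = 22
byte 6: (27 ⊕ f0) ⊕ 65 = d7 ⊕ 65 = b2
byte 7: (22 ⊕ 4a) ⊕ 72 = 68 ⊕ 72 = 1a
byte 8: (6b ⊕ 20) ⊕ 72 = 4b ⊕ 72 = 39
byte 9: (78 ⊕ 6a) ⊕ 6f = 12 ⊕ 6f = 7d
byte 10: (bf ⊕ 31) ⊕ 72 = 8e ⊕ 72 = fc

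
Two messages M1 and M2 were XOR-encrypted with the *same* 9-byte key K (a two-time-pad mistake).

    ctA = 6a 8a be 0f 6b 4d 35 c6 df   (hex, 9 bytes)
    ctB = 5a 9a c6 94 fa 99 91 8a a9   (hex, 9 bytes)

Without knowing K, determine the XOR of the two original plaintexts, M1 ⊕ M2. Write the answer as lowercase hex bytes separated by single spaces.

ctA ⊕ ctB = (M1 ⊕ K) ⊕ (M2 ⊕ K) = M1 ⊕ M2 — the shared key cancels under XOR.
6a ^ 5a = 30
8a ^ 9a = 10
be ^ c6 = 78
0f ^ 94 = 9b
6b ^ fa = 91
4d ^ 99 = d4
35 ^ 91 = a4
c6 ^ 8a = 4c
df ^ a9 = 76

30 10 78 9b 91 d4 a4 4c 76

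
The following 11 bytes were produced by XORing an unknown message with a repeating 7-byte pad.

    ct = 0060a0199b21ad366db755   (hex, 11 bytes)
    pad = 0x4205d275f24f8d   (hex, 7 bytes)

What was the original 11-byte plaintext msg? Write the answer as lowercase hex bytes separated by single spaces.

42 65 72 6c 69 6e 20 74 68 65 20

The 7-byte key repeats, so the effective keystream is 42 05 d2 75 f2 4f 8d 42 05 d2 75.
byte 0: 00 ^ 42 = 42
byte 1: 60 ^ 05 = 65
byte 2: a0 ^ d2 = 72
byte 3: 19 ^ 75 = 6c
byte 4: 9b ^ f2 = 69
byte 5: 21 ^ 4f = 6e
byte 6: ad ^ 8d = 20
byte 7: 36 ^ 42 = 74
byte 8: 6d ^ 05 = 68
byte 9: b7 ^ d2 = 65
byte 10: 55 ^ 75 = 20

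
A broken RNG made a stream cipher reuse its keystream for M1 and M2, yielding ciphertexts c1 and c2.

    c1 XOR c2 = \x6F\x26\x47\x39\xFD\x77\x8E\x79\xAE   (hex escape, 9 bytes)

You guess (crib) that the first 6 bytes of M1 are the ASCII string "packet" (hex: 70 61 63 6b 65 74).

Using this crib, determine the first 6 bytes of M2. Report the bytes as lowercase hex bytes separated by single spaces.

1f 47 24 52 98 03

Since c1 ⊕ c2 = M1 ⊕ M2, XORing with the guessed M1 bytes yields the corresponding M2 bytes: M2 = (c1 ⊕ c2) ⊕ M1.
6f XOR 70 = 1f
26 XOR 61 = 47
47 XOR 63 = 24
39 XOR 6b = 52
fd XOR 65 = 98
77 XOR 74 = 03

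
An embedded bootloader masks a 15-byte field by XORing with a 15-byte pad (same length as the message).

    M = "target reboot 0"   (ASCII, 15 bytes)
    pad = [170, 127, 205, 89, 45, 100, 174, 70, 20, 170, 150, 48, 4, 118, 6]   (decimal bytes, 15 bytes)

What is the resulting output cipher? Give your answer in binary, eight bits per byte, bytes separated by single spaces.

11011110 00011110 10111111 00111110 01001000 00010000 10001110 00110100 01110001 11001000 11111001 01011111 01110000 01010110 00110110

XOR is its own inverse, so applying the key byte-wise gives the result directly.
01110100 ⊕ 10101010 = 11011110
01100001 ⊕ 01111111 = 00011110
01110010 ⊕ 11001101 = 10111111
01100111 ⊕ 01011001 = 00111110
01100101 ⊕ 00101101 = 01001000
01110100 ⊕ 01100100 = 00010000
00100000 ⊕ 10101110 = 10001110
01110010 ⊕ 01000110 = 00110100
01100101 ⊕ 00010100 = 01110001
01100010 ⊕ 10101010 = 11001000
01101111 ⊕ 10010110 = 11111001
01101111 ⊕ 00110000 = 01011111
01110100 ⊕ 00000100 = 01110000
00100000 ⊕ 01110110 = 01010110
00110000 ⊕ 00000110 = 00110110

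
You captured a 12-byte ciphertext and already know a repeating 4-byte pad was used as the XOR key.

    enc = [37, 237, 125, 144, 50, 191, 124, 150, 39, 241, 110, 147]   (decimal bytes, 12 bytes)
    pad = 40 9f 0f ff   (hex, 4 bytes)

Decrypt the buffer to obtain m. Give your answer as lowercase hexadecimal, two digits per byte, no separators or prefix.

6572726f72207369676e616c

The 4-byte key repeats, so the effective keystream is 40 9f 0f ff 40 9f 0f ff 40 9f 0f ff.
byte 0: 25 XOR 40 = 65
byte 1: ed XOR 9f = 72
byte 2: 7d XOR 0f = 72
byte 3: 90 XOR ff = 6f
byte 4: 32 XOR 40 = 72
byte 5: bf XOR 9f = 20
byte 6: 7c XOR 0f = 73
byte 7: 96 XOR ff = 69
byte 8: 27 XOR 40 = 67
byte 9: f1 XOR 9f = 6e
byte 10: 6e XOR 0f = 61
byte 11: 93 XOR ff = 6c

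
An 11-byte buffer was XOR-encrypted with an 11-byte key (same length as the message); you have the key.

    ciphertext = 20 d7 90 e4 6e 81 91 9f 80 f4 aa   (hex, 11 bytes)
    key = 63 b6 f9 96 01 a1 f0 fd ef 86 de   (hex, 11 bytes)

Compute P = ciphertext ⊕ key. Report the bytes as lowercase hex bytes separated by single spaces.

XOR is its own inverse, so applying the key byte-wise gives the result directly.
20 ⊕ 63 = 43
d7 ⊕ b6 = 61
90 ⊕ f9 = 69
e4 ⊕ 96 = 72
6e ⊕ 01 = 6f
81 ⊕ a1 = 20
91 ⊕ f0 = 61
9f ⊕ fd = 62
80 ⊕ ef = 6f
f4 ⊕ 86 = 72
aa ⊕ de = 74

43 61 69 72 6f 20 61 62 6f 72 74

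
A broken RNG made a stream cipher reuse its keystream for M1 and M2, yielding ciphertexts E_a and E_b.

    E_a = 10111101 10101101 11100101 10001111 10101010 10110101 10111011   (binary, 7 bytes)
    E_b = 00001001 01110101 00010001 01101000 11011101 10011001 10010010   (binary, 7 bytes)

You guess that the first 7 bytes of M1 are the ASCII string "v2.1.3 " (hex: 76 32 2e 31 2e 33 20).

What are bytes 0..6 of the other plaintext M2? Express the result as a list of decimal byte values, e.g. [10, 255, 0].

[194, 234, 218, 214, 89, 31, 9]

First, E_a ⊕ E_b = (M1 ⊕ K) ⊕ (M2 ⊕ K) = M1 ⊕ M2, so the key drops out. Then M2 = (M1 ⊕ M2) ⊕ M1 over the first 7 bytes.
byte 0: (bd XOR 09) XOR 76 = b4 XOR 76 = c2
byte 1: (ad XOR 75) XOR 32 = d8 XOR 32 = ea
byte 2: (e5 XOR 11) XOR 2e = f4 XOR 2e = da
byte 3: (8f XOR 68) XOR 31 = e7 XOR 31 = d6
byte 4: (aa XOR dd) XOR 2e = 77 XOR 2e = 59
byte 5: (b5 XOR 99) XOR 33 = 2c XOR 33 = 1f
byte 6: (bb XOR 92) XOR 20 = 29 XOR 20 = 09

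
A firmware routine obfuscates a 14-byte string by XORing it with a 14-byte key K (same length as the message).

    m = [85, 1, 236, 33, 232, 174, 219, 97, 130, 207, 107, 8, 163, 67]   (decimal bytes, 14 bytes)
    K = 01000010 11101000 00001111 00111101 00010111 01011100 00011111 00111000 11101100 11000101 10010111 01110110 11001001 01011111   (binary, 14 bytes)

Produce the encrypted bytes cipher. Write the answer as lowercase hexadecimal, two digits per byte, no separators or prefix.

XOR is its own inverse, so applying the key byte-wise gives the result directly.
 85 ^  66 =  23
  1 ^ 232 = 233
236 ^  15 = 227
 33 ^  61 =  28
232 ^  23 = 255
174 ^  92 = 242
219 ^  31 = 196
 97 ^  56 =  89
130 ^ 236 = 110
207 ^ 197 =  10
107 ^ 151 = 252
  8 ^ 118 = 126
163 ^ 201 = 106
 67 ^  95 =  28

17e9e31cfff2c4596e0afc7e6a1c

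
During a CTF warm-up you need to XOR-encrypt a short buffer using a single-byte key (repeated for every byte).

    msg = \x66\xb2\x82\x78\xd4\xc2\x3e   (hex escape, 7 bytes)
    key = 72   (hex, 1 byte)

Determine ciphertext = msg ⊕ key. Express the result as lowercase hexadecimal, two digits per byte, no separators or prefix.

14c0f00aa6b04c

The 1-byte key repeats, so the effective keystream is 72 72 72 72 72 72 72.
byte 0: 66 ^ 72 = 14
byte 1: b2 ^ 72 = c0
byte 2: 82 ^ 72 = f0
byte 3: 78 ^ 72 = 0a
byte 4: d4 ^ 72 = a6
byte 5: c2 ^ 72 = b0
byte 6: 3e ^ 72 = 4c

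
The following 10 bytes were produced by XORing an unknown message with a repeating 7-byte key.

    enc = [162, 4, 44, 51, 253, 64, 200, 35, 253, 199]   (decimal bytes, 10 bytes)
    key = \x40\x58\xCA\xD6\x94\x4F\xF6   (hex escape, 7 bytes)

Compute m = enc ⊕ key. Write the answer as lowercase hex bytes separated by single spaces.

The 7-byte key repeats, so the effective keystream is 40 58 ca d6 94 4f f6 40 58 ca.
byte 0: 10100010 XOR 01000000 = 11100010
byte 1: 00000100 XOR 01011000 = 01011100
byte 2: 00101100 XOR 11001010 = 11100110
byte 3: 00110011 XOR 11010110 = 11100101
byte 4: 11111101 XOR 10010100 = 01101001
byte 5: 01000000 XOR 01001111 = 00001111
byte 6: 11001000 XOR 11110110 = 00111110
byte 7: 00100011 XOR 01000000 = 01100011
byte 8: 11111101 XOR 01011000 = 10100101
byte 9: 11000111 XOR 11001010 = 00001101

e2 5c e6 e5 69 0f 3e 63 a5 0d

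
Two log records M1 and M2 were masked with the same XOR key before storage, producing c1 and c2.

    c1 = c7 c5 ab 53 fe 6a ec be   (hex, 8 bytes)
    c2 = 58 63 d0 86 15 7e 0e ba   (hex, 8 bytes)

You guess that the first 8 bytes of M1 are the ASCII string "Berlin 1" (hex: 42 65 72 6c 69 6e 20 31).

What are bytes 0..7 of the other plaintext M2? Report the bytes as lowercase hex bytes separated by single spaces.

dd c3 09 b9 82 7a c2 35

First, c1 ⊕ c2 = (M1 ⊕ K) ⊕ (M2 ⊕ K) = M1 ⊕ M2, so the key drops out. Then M2 = (M1 ⊕ M2) ⊕ M1 over the first 8 bytes.
byte 0: (c7 ^ 58) ^ 42 = 9f ^ 42 = dd
byte 1: (c5 ^ 63) ^ 65 = a6 ^ 65 = c3
byte 2: (ab ^ d0) ^ 72 = 7b ^ 72 = 09
byte 3: (53 ^ 86) ^ 6c = d5 ^ 6c = b9
byte 4: (fe ^ 15) ^ 69 = eb ^ 69 = 82
byte 5: (6a ^ 7e) ^ 6e = 14 ^ 6e = 7a
byte 6: (ec ^ 0e) ^ 20 = e2 ^ 20 = c2
byte 7: (be ^ ba) ^ 31 = 04 ^ 31 = 35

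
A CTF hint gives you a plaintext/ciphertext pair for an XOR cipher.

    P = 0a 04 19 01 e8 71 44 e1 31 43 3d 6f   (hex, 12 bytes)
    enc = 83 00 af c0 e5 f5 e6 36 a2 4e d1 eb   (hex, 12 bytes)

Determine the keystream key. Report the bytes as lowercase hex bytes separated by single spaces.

Since enc = P ⊕ key, XORing both sides with P gives key = P ⊕ enc.
00001010 XOR 10000011 = 10001001
00000100 XOR 00000000 = 00000100
00011001 XOR 10101111 = 10110110
00000001 XOR 11000000 = 11000001
11101000 XOR 11100101 = 00001101
01110001 XOR 11110101 = 10000100
01000100 XOR 11100110 = 10100010
11100001 XOR 00110110 = 11010111
00110001 XOR 10100010 = 10010011
01000011 XOR 01001110 = 00001101
00111101 XOR 11010001 = 11101100
01101111 XOR 11101011 = 10000100

89 04 b6 c1 0d 84 a2 d7 93 0d ec 84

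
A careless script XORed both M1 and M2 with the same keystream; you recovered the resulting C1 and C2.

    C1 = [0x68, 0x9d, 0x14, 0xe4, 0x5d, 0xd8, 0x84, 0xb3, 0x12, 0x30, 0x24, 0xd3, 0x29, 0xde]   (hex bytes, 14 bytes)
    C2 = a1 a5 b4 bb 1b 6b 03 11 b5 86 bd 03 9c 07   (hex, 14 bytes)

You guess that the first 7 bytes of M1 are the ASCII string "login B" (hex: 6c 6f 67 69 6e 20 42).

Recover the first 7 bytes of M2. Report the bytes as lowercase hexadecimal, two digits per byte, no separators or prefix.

a557c7362893c5

First, C1 ⊕ C2 = (M1 ⊕ K) ⊕ (M2 ⊕ K) = M1 ⊕ M2, so the key drops out. Then M2 = (M1 ⊕ M2) ⊕ M1 over the first 7 bytes.
byte 0: (68 XOR a1) XOR 6c = c9 XOR 6c = a5
byte 1: (9d XOR a5) XOR 6f = 38 XOR 6f = 57
byte 2: (14 XOR b4) XOR 67 = a0 XOR 67 = c7
byte 3: (e4 XOR bb) XOR 69 = 5f XOR 69 = 36
byte 4: (5d XOR 1b) XOR 6e = 46 XOR 6e = 28
byte 5: (d8 XOR 6b) XOR 20 = b3 XOR 20 = 93
byte 6: (84 XOR 03) XOR 42 = 87 XOR 42 = c5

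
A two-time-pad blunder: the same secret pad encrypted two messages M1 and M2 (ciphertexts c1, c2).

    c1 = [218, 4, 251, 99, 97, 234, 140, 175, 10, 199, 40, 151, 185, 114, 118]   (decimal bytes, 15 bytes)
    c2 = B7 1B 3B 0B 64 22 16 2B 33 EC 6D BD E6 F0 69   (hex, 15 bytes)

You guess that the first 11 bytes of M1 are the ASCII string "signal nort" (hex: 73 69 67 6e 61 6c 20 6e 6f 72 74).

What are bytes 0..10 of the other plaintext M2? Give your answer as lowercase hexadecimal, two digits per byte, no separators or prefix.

First, c1 ⊕ c2 = (M1 ⊕ K) ⊕ (M2 ⊕ K) = M1 ⊕ M2, so the key drops out. Then M2 = (M1 ⊕ M2) ⊕ M1 over the first 11 bytes.
byte 0: (da ^ b7) ^ 73 = 6d ^ 73 = 1e
byte 1: (04 ^ 1b) ^ 69 = 1f ^ 69 = 76
byte 2: (fb ^ 3b) ^ 67 = c0 ^ 67 = a7
byte 3: (63 ^ 0b) ^ 6e = 68 ^ 6e = 06
byte 4: (61 ^ 64) ^ 61 = 05 ^ 61 = 64
byte 5: (ea ^ 22) ^ 6c = c8 ^ 6c = a4
byte 6: (8c ^ 16) ^ 20 = 9a ^ 20 = ba
byte 7: (af ^ 2b) ^ 6e = 84 ^ 6e = ea
byte 8: (0a ^ 33) ^ 6f = 39 ^ 6f = 56
byte 9: (c7 ^ ec) ^ 72 = 2b ^ 72 = 59
byte 10: (28 ^ 6d) ^ 74 = 45 ^ 74 = 31

1e76a70664a4baea565931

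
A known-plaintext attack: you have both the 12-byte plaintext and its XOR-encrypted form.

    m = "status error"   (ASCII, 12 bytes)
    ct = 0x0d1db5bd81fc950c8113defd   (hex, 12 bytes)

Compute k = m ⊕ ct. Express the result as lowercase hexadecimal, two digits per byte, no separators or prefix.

Since ct = m ⊕ k, XORing both sides with m gives k = m ⊕ ct.
byte 0: 73 ⊕ 0d = 7e
byte 1: 74 ⊕ 1d = 69
byte 2: 61 ⊕ b5 = d4
byte 3: 74 ⊕ bd = c9
byte 4: 75 ⊕ 81 = f4
byte 5: 73 ⊕ fc = 8f
byte 6: 20 ⊕ 95 = b5
byte 7: 65 ⊕ 0c = 69
byte 8: 72 ⊕ 81 = f3
byte 9: 72 ⊕ 13 = 61
byte 10: 6f ⊕ de = b1
byte 11: 72 ⊕ fd = 8f

7e69d4c9f48fb569f361b18f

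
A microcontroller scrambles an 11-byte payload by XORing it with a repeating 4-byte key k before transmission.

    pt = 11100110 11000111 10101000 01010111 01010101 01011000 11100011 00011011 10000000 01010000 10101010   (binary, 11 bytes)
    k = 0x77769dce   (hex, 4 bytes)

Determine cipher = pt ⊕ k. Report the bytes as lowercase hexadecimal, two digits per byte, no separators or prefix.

91b13599222e7ed5f72637

The 4-byte key repeats, so the effective keystream is 77 76 9d ce 77 76 9d ce 77 76 9d.
byte 0: e6 ⊕ 77 = 91
byte 1: c7 ⊕ 76 = b1
byte 2: a8 ⊕ 9d = 35
byte 3: 57 ⊕ ce = 99
byte 4: 55 ⊕ 77 = 22
byte 5: 58 ⊕ 76 = 2e
byte 6: e3 ⊕ 9d = 7e
byte 7: 1b ⊕ ce = d5
byte 8: 80 ⊕ 77 = f7
byte 9: 50 ⊕ 76 = 26
byte 10: aa ⊕ 9d = 37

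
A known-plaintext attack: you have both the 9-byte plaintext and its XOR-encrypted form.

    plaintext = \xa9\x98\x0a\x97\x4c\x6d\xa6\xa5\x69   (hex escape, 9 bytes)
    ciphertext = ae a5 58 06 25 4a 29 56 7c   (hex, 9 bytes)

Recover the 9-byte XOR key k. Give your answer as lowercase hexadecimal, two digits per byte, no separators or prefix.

Since ciphertext = plaintext ⊕ k, XORing both sides with plaintext gives k = plaintext ⊕ ciphertext.
169 ^ 174 =   7
152 ^ 165 =  61
 10 ^  88 =  82
151 ^   6 = 145
 76 ^  37 = 105
109 ^  74 =  39
166 ^  41 = 143
165 ^  86 = 243
105 ^ 124 =  21

073d529169278ff315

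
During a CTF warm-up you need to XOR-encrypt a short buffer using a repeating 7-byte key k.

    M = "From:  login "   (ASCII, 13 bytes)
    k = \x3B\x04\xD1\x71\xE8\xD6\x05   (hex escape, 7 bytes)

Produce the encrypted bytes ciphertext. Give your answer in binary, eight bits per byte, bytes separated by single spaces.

The 7-byte key repeats, so the effective keystream is 3b 04 d1 71 e8 d6 05 3b 04 d1 71 e8 d6.
byte 0:  70 XOR  59 = 125
byte 1: 114 XOR   4 = 118
byte 2: 111 XOR 209 = 190
byte 3: 109 XOR 113 =  28
byte 4:  58 XOR 232 = 210
byte 5:  32 XOR 214 = 246
byte 6:  32 XOR   5 =  37
byte 7: 108 XOR  59 =  87
byte 8: 111 XOR   4 = 107
byte 9: 103 XOR 209 = 182
byte 10: 105 XOR 113 =  24
byte 11: 110 XOR 232 = 134
byte 12:  32 XOR 214 = 246

01111101 01110110 10111110 00011100 11010010 11110110 00100101 01010111 01101011 10110110 00011000 10000110 11110110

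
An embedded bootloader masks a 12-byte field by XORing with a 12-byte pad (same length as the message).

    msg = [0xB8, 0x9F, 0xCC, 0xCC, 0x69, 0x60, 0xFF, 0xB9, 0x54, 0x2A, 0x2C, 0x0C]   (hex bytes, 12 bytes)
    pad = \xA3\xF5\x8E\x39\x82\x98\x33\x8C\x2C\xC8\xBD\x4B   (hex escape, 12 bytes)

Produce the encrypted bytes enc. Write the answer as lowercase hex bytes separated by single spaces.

XOR is its own inverse, so applying the key byte-wise gives the result directly.
b8 ⊕ a3 = 1b
9f ⊕ f5 = 6a
cc ⊕ 8e = 42
cc ⊕ 39 = f5
69 ⊕ 82 = eb
60 ⊕ 98 = f8
ff ⊕ 33 = cc
b9 ⊕ 8c = 35
54 ⊕ 2c = 78
2a ⊕ c8 = e2
2c ⊕ bd = 91
0c ⊕ 4b = 47

1b 6a 42 f5 eb f8 cc 35 78 e2 91 47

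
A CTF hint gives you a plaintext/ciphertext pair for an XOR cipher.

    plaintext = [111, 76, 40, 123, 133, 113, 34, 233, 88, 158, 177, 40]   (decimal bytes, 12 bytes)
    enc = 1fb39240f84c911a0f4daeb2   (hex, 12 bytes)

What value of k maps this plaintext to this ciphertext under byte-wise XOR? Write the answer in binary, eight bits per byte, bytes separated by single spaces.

01110000 11111111 10111010 00111011 01111101 00111101 10110011 11110011 01010111 11010011 00011111 10011010

Since enc = plaintext ⊕ k, XORing both sides with plaintext gives k = plaintext ⊕ enc.
byte 0: 6f ^ 1f = 70
byte 1: 4c ^ b3 = ff
byte 2: 28 ^ 92 = ba
byte 3: 7b ^ 40 = 3b
byte 4: 85 ^ f8 = 7d
byte 5: 71 ^ 4c = 3d
byte 6: 22 ^ 91 = b3
byte 7: e9 ^ 1a = f3
byte 8: 58 ^ 0f = 57
byte 9: 9e ^ 4d = d3
byte 10: b1 ^ ae = 1f
byte 11: 28 ^ b2 = 9a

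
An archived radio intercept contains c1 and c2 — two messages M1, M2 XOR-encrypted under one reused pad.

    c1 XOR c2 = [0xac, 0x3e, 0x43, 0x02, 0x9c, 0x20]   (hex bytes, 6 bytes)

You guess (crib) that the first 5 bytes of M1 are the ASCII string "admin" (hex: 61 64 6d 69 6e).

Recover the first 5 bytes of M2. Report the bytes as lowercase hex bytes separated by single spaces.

Since c1 ⊕ c2 = M1 ⊕ M2, XORing with the guessed M1 bytes yields the corresponding M2 bytes: M2 = (c1 ⊕ c2) ⊕ M1.
10101100 ^ 01100001 = 11001101
00111110 ^ 01100100 = 01011010
01000011 ^ 01101101 = 00101110
00000010 ^ 01101001 = 01101011
10011100 ^ 01101110 = 11110010

cd 5a 2e 6b f2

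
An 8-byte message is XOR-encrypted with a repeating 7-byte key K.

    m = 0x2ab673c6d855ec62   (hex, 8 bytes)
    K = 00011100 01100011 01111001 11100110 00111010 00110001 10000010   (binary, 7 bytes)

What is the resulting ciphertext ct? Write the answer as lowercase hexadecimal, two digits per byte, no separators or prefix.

36d50a20e2646e7e

The 7-byte key repeats, so the effective keystream is 1c 63 79 e6 3a 31 82 1c.
byte 0: 2a ⊕ 1c = 36
byte 1: b6 ⊕ 63 = d5
byte 2: 73 ⊕ 79 = 0a
byte 3: c6 ⊕ e6 = 20
byte 4: d8 ⊕ 3a = e2
byte 5: 55 ⊕ 31 = 64
byte 6: ec ⊕ 82 = 6e
byte 7: 62 ⊕ 1c = 7e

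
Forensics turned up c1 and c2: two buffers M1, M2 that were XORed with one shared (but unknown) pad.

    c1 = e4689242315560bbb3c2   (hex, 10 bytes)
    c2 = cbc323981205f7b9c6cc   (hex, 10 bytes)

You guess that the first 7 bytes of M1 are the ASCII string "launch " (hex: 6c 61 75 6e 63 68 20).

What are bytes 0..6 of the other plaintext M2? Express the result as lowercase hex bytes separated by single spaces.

43 ca c4 b4 40 38 b7

First, c1 ⊕ c2 = (M1 ⊕ K) ⊕ (M2 ⊕ K) = M1 ⊕ M2, so the key drops out. Then M2 = (M1 ⊕ M2) ⊕ M1 over the first 7 bytes.
byte 0: (e4 ^ cb) ^ 6c = 2f ^ 6c = 43
byte 1: (68 ^ c3) ^ 61 = ab ^ 61 = ca
byte 2: (92 ^ 23) ^ 75 = b1 ^ 75 = c4
byte 3: (42 ^ 98) ^ 6e = da ^ 6e = b4
byte 4: (31 ^ 12) ^ 63 = 23 ^ 63 = 40
byte 5: (55 ^ 05) ^ 68 = 50 ^ 68 = 38
byte 6: (60 ^ f7) ^ 20 = 97 ^ 20 = b7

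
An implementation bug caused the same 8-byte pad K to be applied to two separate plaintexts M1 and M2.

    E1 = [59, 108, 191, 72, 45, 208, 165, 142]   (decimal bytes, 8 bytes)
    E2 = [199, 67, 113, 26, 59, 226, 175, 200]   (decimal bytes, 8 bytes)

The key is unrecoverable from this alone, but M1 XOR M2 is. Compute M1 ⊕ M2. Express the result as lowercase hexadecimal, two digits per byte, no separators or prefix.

fc2fce5216320a46

E1 ⊕ E2 = (M1 ⊕ K) ⊕ (M2 ⊕ K) = M1 ⊕ M2 — the shared key cancels under XOR.
byte 0: 00111011 ⊕ 11000111 = 11111100
byte 1: 01101100 ⊕ 01000011 = 00101111
byte 2: 10111111 ⊕ 01110001 = 11001110
byte 3: 01001000 ⊕ 00011010 = 01010010
byte 4: 00101101 ⊕ 00111011 = 00010110
byte 5: 11010000 ⊕ 11100010 = 00110010
byte 6: 10100101 ⊕ 10101111 = 00001010
byte 7: 10001110 ⊕ 11001000 = 01000110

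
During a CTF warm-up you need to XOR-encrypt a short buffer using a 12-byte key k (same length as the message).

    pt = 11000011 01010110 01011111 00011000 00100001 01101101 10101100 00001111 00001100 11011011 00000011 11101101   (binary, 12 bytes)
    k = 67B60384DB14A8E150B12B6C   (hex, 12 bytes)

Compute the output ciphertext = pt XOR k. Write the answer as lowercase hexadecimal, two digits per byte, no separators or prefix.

a4e05c9cfa7904ee5c6a2881

byte 0: c3 ^ 67 = a4
byte 1: 56 ^ b6 = e0
byte 2: 5f ^ 03 = 5c
byte 3: 18 ^ 84 = 9c
byte 4: 21 ^ db = fa
byte 5: 6d ^ 14 = 79
byte 6: ac ^ a8 = 04
byte 7: 0f ^ e1 = ee
byte 8: 0c ^ 50 = 5c
byte 9: db ^ b1 = 6a
byte 10: 03 ^ 2b = 28
byte 11: ed ^ 6c = 81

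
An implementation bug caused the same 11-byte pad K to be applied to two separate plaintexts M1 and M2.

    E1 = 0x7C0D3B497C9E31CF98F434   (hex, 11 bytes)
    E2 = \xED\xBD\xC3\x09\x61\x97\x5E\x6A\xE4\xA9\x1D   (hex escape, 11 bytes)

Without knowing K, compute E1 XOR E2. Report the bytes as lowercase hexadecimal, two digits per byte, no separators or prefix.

E1 ⊕ E2 = (M1 ⊕ K) ⊕ (M2 ⊕ K) = M1 ⊕ M2 — the shared key cancels under XOR.
byte 0: 124 XOR 237 = 145
byte 1:  13 XOR 189 = 176
byte 2:  59 XOR 195 = 248
byte 3:  73 XOR   9 =  64
byte 4: 124 XOR  97 =  29
byte 5: 158 XOR 151 =   9
byte 6:  49 XOR  94 = 111
byte 7: 207 XOR 106 = 165
byte 8: 152 XOR 228 = 124
byte 9: 244 XOR 169 =  93
byte 10:  52 XOR  29 =  41

91b0f8401d096fa57c5d29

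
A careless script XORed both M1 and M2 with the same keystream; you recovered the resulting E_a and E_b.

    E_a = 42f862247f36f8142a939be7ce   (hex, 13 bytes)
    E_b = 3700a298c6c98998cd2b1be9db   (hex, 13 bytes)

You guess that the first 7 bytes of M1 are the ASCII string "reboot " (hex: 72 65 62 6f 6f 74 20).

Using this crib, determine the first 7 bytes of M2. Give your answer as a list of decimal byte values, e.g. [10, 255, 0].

First, E_a ⊕ E_b = (M1 ⊕ K) ⊕ (M2 ⊕ K) = M1 ⊕ M2, so the key drops out. Then M2 = (M1 ⊕ M2) ⊕ M1 over the first 7 bytes.
byte 0: (42 xor 37) xor 72 = 75 xor 72 = 07
byte 1: (f8 xor 00) xor 65 = f8 xor 65 = 9d
byte 2: (62 xor a2) xor 62 = c0 xor 62 = a2
byte 3: (24 xor 98) xor 6f = bc xor 6f = d3
byte 4: (7f xor c6) xor 6f = b9 xor 6f = d6
byte 5: (36 xor c9) xor 74 = ff xor 74 = 8b
byte 6: (f8 xor 89) xor 20 = 71 xor 20 = 51

[7, 157, 162, 211, 214, 139, 81]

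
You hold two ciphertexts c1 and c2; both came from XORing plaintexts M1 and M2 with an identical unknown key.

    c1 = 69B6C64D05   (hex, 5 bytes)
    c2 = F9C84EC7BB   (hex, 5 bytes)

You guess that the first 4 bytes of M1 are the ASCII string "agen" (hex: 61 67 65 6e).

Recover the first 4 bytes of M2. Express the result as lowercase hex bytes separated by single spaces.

First, c1 ⊕ c2 = (M1 ⊕ K) ⊕ (M2 ⊕ K) = M1 ⊕ M2, so the key drops out. Then M2 = (M1 ⊕ M2) ⊕ M1 over the first 4 bytes.
byte 0: (69 ⊕ f9) ⊕ 61 = 90 ⊕ 61 = f1
byte 1: (b6 ⊕ c8) ⊕ 67 = 7e ⊕ 67 = 19
byte 2: (c6 ⊕ 4e) ⊕ 65 = 88 ⊕ 65 = ed
byte 3: (4d ⊕ c7) ⊕ 6e = 8a ⊕ 6e = e4

f1 19 ed e4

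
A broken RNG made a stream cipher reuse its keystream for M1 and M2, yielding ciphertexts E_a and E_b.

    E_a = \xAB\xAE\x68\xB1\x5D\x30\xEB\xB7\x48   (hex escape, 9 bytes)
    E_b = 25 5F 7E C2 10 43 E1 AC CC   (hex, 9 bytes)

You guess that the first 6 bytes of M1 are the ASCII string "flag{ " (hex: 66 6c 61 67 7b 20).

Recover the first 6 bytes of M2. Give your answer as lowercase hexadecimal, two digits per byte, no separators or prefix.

First, E_a ⊕ E_b = (M1 ⊕ K) ⊕ (M2 ⊕ K) = M1 ⊕ M2, so the key drops out. Then M2 = (M1 ⊕ M2) ⊕ M1 over the first 6 bytes.
byte 0: (ab ^ 25) ^ 66 = 8e ^ 66 = e8
byte 1: (ae ^ 5f) ^ 6c = f1 ^ 6c = 9d
byte 2: (68 ^ 7e) ^ 61 = 16 ^ 61 = 77
byte 3: (b1 ^ c2) ^ 67 = 73 ^ 67 = 14
byte 4: (5d ^ 10) ^ 7b = 4d ^ 7b = 36
byte 5: (30 ^ 43) ^ 20 = 73 ^ 20 = 53

e89d77143653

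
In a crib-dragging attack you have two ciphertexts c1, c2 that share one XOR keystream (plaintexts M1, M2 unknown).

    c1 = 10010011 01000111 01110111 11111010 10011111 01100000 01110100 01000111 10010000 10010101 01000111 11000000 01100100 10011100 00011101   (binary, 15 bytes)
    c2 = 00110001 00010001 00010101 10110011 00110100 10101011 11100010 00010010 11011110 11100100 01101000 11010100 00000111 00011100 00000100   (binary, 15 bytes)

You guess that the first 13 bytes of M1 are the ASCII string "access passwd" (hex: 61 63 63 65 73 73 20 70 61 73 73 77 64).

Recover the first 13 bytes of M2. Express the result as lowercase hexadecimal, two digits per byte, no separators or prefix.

c335012cd8b8b6252f025c6307

First, c1 ⊕ c2 = (M1 ⊕ K) ⊕ (M2 ⊕ K) = M1 ⊕ M2, so the key drops out. Then M2 = (M1 ⊕ M2) ⊕ M1 over the first 13 bytes.
byte 0: (93 XOR 31) XOR 61 = a2 XOR 61 = c3
byte 1: (47 XOR 11) XOR 63 = 56 XOR 63 = 35
byte 2: (77 XOR 15) XOR 63 = 62 XOR 63 = 01
byte 3: (fa XOR b3) XOR 65 = 49 XOR 65 = 2c
byte 4: (9f XOR 34) XOR 73 = ab XOR 73 = d8
byte 5: (60 XOR ab) XOR 73 = cb XOR 73 = b8
byte 6: (74 XOR e2) XOR 20 = 96 XOR 20 = b6
byte 7: (47 XOR 12) XOR 70 = 55 XOR 70 = 25
byte 8: (90 XOR de) XOR 61 = 4e XOR 61 = 2f
byte 9: (95 XOR e4) XOR 73 = 71 XOR 73 = 02
byte 10: (47 XOR 68) XOR 73 = 2f XOR 73 = 5c
byte 11: (c0 XOR d4) XOR 77 = 14 XOR 77 = 63
byte 12: (64 XOR 07) XOR 64 = 63 XOR 64 = 07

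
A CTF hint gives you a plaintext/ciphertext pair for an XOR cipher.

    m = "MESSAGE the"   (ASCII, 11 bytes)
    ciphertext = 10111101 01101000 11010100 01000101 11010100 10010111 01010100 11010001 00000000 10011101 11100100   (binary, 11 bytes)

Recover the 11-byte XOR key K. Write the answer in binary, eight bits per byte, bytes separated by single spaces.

11110000 00101101 10000111 00010110 10010101 11010000 00010001 11110001 01110100 11110101 10000001

Since ciphertext = m ⊕ K, XORing both sides with m gives K = m ⊕ ciphertext.
4d XOR bd = f0
45 XOR 68 = 2d
53 XOR d4 = 87
53 XOR 45 = 16
41 XOR d4 = 95
47 XOR 97 = d0
45 XOR 54 = 11
20 XOR d1 = f1
74 XOR 00 = 74
68 XOR 9d = f5
65 XOR e4 = 81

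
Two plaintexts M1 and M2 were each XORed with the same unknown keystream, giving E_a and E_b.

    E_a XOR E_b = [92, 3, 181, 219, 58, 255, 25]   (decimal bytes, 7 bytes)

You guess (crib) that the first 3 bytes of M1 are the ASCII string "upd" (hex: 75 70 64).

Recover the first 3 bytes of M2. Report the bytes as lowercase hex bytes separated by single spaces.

Since E_a ⊕ E_b = M1 ⊕ M2, XORing with the guessed M1 bytes yields the corresponding M2 bytes: M2 = (E_a ⊕ E_b) ⊕ M1.
 92 ^ 117 =  41
  3 ^ 112 = 115
181 ^ 100 = 209

29 73 d1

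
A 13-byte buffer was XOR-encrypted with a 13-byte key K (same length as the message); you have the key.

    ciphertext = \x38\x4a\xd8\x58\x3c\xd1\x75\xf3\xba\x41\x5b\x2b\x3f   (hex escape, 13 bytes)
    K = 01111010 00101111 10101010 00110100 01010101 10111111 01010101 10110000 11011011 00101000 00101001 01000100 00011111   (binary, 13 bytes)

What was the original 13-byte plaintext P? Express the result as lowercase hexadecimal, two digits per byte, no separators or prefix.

byte 0:  56 XOR 122 =  66
byte 1:  74 XOR  47 = 101
byte 2: 216 XOR 170 = 114
byte 3:  88 XOR  52 = 108
byte 4:  60 XOR  85 = 105
byte 5: 209 XOR 191 = 110
byte 6: 117 XOR  85 =  32
byte 7: 243 XOR 176 =  67
byte 8: 186 XOR 219 =  97
byte 9:  65 XOR  40 = 105
byte 10:  91 XOR  41 = 114
byte 11:  43 XOR  68 = 111
byte 12:  63 XOR  31 =  32

4265726c696e20436169726f20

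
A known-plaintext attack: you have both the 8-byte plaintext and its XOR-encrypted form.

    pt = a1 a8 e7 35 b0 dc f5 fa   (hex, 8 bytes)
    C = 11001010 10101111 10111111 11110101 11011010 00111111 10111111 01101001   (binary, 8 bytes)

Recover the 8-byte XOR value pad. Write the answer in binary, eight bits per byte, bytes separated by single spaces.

Since C = pt ⊕ pad, XORing both sides with pt gives pad = pt ⊕ C.
10100001 XOR 11001010 = 01101011
10101000 XOR 10101111 = 00000111
11100111 XOR 10111111 = 01011000
00110101 XOR 11110101 = 11000000
10110000 XOR 11011010 = 01101010
11011100 XOR 00111111 = 11100011
11110101 XOR 10111111 = 01001010
11111010 XOR 01101001 = 10010011

01101011 00000111 01011000 11000000 01101010 11100011 01001010 10010011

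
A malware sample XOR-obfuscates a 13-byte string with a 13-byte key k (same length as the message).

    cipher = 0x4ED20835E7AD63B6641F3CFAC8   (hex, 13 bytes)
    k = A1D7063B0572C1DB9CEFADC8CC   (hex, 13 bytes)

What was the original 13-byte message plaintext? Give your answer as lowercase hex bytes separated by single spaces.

ef 05 0e 0e e2 df a2 6d f8 f0 91 32 04

XOR is its own inverse, so applying the key byte-wise gives the result directly.
byte 0: 4e ^ a1 = ef
byte 1: d2 ^ d7 = 05
byte 2: 08 ^ 06 = 0e
byte 3: 35 ^ 3b = 0e
byte 4: e7 ^ 05 = e2
byte 5: ad ^ 72 = df
byte 6: 63 ^ c1 = a2
byte 7: b6 ^ db = 6d
byte 8: 64 ^ 9c = f8
byte 9: 1f ^ ef = f0
byte 10: 3c ^ ad = 91
byte 11: fa ^ c8 = 32
byte 12: c8 ^ cc = 04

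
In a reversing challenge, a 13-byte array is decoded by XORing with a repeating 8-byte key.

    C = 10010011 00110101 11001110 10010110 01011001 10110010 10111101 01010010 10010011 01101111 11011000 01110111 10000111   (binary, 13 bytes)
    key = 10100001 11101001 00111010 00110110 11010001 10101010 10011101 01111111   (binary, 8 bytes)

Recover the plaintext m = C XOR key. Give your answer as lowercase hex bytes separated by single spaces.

32 dc f4 a0 88 18 20 2d 32 86 e2 41 56

The 8-byte key repeats, so the effective keystream is a1 e9 3a 36 d1 aa 9d 7f a1 e9 3a 36 d1.
byte 0: 93 XOR a1 = 32
byte 1: 35 XOR e9 = dc
byte 2: ce XOR 3a = f4
byte 3: 96 XOR 36 = a0
byte 4: 59 XOR d1 = 88
byte 5: b2 XOR aa = 18
byte 6: bd XOR 9d = 20
byte 7: 52 XOR 7f = 2d
byte 8: 93 XOR a1 = 32
byte 9: 6f XOR e9 = 86
byte 10: d8 XOR 3a = e2
byte 11: 77 XOR 36 = 41
byte 12: 87 XOR d1 = 56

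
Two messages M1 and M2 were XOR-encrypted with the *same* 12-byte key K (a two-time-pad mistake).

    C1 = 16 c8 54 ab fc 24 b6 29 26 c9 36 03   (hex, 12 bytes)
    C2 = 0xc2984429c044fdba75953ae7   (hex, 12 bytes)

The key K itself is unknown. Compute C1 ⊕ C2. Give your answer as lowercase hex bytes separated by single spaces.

C1 ⊕ C2 = (M1 ⊕ K) ⊕ (M2 ⊕ K) = M1 ⊕ M2 — the shared key cancels under XOR.
16 ⊕ c2 = d4
c8 ⊕ 98 = 50
54 ⊕ 44 = 10
ab ⊕ 29 = 82
fc ⊕ c0 = 3c
24 ⊕ 44 = 60
b6 ⊕ fd = 4b
29 ⊕ ba = 93
26 ⊕ 75 = 53
c9 ⊕ 95 = 5c
36 ⊕ 3a = 0c
03 ⊕ e7 = e4

d4 50 10 82 3c 60 4b 93 53 5c 0c e4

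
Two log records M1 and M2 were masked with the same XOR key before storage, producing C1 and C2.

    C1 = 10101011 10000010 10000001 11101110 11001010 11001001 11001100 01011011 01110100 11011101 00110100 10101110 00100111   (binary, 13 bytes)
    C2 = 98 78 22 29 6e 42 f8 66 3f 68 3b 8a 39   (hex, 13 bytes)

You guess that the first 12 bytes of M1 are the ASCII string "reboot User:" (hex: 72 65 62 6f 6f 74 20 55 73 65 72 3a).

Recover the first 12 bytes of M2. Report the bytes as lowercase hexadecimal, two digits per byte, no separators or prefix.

419fc1a8cbff146838d07d1e

First, C1 ⊕ C2 = (M1 ⊕ K) ⊕ (M2 ⊕ K) = M1 ⊕ M2, so the key drops out. Then M2 = (M1 ⊕ M2) ⊕ M1 over the first 12 bytes.
byte 0: (ab ^ 98) ^ 72 = 33 ^ 72 = 41
byte 1: (82 ^ 78) ^ 65 = fa ^ 65 = 9f
byte 2: (81 ^ 22) ^ 62 = a3 ^ 62 = c1
byte 3: (ee ^ 29) ^ 6f = c7 ^ 6f = a8
byte 4: (ca ^ 6e) ^ 6f = a4 ^ 6f = cb
byte 5: (c9 ^ 42) ^ 74 = 8b ^ 74 = ff
byte 6: (cc ^ f8) ^ 20 = 34 ^ 20 = 14
byte 7: (5b ^ 66) ^ 55 = 3d ^ 55 = 68
byte 8: (74 ^ 3f) ^ 73 = 4b ^ 73 = 38
byte 9: (dd ^ 68) ^ 65 = b5 ^ 65 = d0
byte 10: (34 ^ 3b) ^ 72 = 0f ^ 72 = 7d
byte 11: (ae ^ 8a) ^ 3a = 24 ^ 3a = 1e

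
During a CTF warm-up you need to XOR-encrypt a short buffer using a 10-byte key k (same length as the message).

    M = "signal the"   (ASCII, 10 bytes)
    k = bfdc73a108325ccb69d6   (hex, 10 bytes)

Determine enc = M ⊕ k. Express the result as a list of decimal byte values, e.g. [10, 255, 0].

[204, 181, 20, 207, 105, 94, 124, 191, 1, 179]

XOR is its own inverse, so applying the key byte-wise gives the result directly.
01110011 ⊕ 10111111 = 11001100
01101001 ⊕ 11011100 = 10110101
01100111 ⊕ 01110011 = 00010100
01101110 ⊕ 10100001 = 11001111
01100001 ⊕ 00001000 = 01101001
01101100 ⊕ 00110010 = 01011110
00100000 ⊕ 01011100 = 01111100
01110100 ⊕ 11001011 = 10111111
01101000 ⊕ 01101001 = 00000001
01100101 ⊕ 11010110 = 10110011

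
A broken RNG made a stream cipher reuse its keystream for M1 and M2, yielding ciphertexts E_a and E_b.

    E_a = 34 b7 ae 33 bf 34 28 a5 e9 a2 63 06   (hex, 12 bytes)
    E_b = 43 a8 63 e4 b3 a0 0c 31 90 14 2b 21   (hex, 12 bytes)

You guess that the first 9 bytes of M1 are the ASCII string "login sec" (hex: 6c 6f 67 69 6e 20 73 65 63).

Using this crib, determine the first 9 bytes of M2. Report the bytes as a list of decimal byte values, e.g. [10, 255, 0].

First, E_a ⊕ E_b = (M1 ⊕ K) ⊕ (M2 ⊕ K) = M1 ⊕ M2, so the key drops out. Then M2 = (M1 ⊕ M2) ⊕ M1 over the first 9 bytes.
byte 0: (34 ⊕ 43) ⊕ 6c = 77 ⊕ 6c = 1b
byte 1: (b7 ⊕ a8) ⊕ 6f = 1f ⊕ 6f = 70
byte 2: (ae ⊕ 63) ⊕ 67 = cd ⊕ 67 = aa
byte 3: (33 ⊕ e4) ⊕ 69 = d7 ⊕ 69 = be
byte 4: (bf ⊕ b3) ⊕ 6e = 0c ⊕ 6e = 62
byte 5: (34 ⊕ a0) ⊕ 20 = 94 ⊕ 20 = b4
byte 6: (28 ⊕ 0c) ⊕ 73 = 24 ⊕ 73 = 57
byte 7: (a5 ⊕ 31) ⊕ 65 = 94 ⊕ 65 = f1
byte 8: (e9 ⊕ 90) ⊕ 63 = 79 ⊕ 63 = 1a

[27, 112, 170, 190, 98, 180, 87, 241, 26]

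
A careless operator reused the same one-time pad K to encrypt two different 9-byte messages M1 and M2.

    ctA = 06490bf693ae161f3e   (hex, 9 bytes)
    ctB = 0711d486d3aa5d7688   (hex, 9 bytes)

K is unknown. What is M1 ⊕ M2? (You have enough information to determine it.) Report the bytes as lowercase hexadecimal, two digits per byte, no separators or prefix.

ctA ⊕ ctB = (M1 ⊕ K) ⊕ (M2 ⊕ K) = M1 ⊕ M2 — the shared key cancels under XOR.
06 xor 07 = 01
49 xor 11 = 58
0b xor d4 = df
f6 xor 86 = 70
93 xor d3 = 40
ae xor aa = 04
16 xor 5d = 4b
1f xor 76 = 69
3e xor 88 = b6

0158df7040044b69b6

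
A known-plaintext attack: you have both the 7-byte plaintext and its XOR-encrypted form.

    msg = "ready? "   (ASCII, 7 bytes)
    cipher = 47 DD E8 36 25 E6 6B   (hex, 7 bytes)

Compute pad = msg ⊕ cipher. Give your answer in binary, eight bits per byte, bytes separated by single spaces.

Since cipher = msg ⊕ pad, XORing both sides with msg gives pad = msg ⊕ cipher.
114 ^  71 =  53
101 ^ 221 = 184
 97 ^ 232 = 137
100 ^  54 =  82
121 ^  37 =  92
 63 ^ 230 = 217
 32 ^ 107 =  75

00110101 10111000 10001001 01010010 01011100 11011001 01001011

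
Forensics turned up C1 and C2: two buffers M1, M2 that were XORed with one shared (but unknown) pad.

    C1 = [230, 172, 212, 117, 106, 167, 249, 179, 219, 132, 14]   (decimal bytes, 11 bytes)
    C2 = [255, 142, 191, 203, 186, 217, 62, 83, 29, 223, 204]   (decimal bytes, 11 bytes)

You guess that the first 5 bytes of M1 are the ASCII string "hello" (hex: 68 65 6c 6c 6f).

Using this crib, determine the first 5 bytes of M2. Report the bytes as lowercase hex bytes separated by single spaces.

First, C1 ⊕ C2 = (M1 ⊕ K) ⊕ (M2 ⊕ K) = M1 ⊕ M2, so the key drops out. Then M2 = (M1 ⊕ M2) ⊕ M1 over the first 5 bytes.
byte 0: (e6 ^ ff) ^ 68 = 19 ^ 68 = 71
byte 1: (ac ^ 8e) ^ 65 = 22 ^ 65 = 47
byte 2: (d4 ^ bf) ^ 6c = 6b ^ 6c = 07
byte 3: (75 ^ cb) ^ 6c = be ^ 6c = d2
byte 4: (6a ^ ba) ^ 6f = d0 ^ 6f = bf

71 47 07 d2 bf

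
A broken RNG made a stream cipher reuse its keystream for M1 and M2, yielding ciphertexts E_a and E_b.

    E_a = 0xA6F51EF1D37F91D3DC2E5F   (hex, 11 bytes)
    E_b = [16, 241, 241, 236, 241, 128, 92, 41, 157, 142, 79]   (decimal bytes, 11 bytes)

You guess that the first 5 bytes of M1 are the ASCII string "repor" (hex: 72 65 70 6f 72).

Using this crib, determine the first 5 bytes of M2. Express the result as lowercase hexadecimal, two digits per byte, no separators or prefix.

First, E_a ⊕ E_b = (M1 ⊕ K) ⊕ (M2 ⊕ K) = M1 ⊕ M2, so the key drops out. Then M2 = (M1 ⊕ M2) ⊕ M1 over the first 5 bytes.
byte 0: (a6 ^ 10) ^ 72 = b6 ^ 72 = c4
byte 1: (f5 ^ f1) ^ 65 = 04 ^ 65 = 61
byte 2: (1e ^ f1) ^ 70 = ef ^ 70 = 9f
byte 3: (f1 ^ ec) ^ 6f = 1d ^ 6f = 72
byte 4: (d3 ^ f1) ^ 72 = 22 ^ 72 = 50

c4619f7250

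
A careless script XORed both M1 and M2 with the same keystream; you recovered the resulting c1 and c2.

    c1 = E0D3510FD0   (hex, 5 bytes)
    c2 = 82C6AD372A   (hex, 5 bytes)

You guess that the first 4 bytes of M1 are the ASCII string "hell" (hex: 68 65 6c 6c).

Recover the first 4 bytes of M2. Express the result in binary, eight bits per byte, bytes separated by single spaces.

00001010 01110000 10010000 01010100

First, c1 ⊕ c2 = (M1 ⊕ K) ⊕ (M2 ⊕ K) = M1 ⊕ M2, so the key drops out. Then M2 = (M1 ⊕ M2) ⊕ M1 over the first 4 bytes.
byte 0: (e0 ^ 82) ^ 68 = 62 ^ 68 = 0a
byte 1: (d3 ^ c6) ^ 65 = 15 ^ 65 = 70
byte 2: (51 ^ ad) ^ 6c = fc ^ 6c = 90
byte 3: (0f ^ 37) ^ 6c = 38 ^ 6c = 54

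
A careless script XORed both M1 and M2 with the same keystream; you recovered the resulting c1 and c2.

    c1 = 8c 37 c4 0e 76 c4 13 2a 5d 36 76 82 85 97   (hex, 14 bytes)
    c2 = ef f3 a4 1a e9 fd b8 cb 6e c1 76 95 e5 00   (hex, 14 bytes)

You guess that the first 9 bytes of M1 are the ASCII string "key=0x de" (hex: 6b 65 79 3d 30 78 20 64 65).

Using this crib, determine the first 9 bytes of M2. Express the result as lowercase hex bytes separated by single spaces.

First, c1 ⊕ c2 = (M1 ⊕ K) ⊕ (M2 ⊕ K) = M1 ⊕ M2, so the key drops out. Then M2 = (M1 ⊕ M2) ⊕ M1 over the first 9 bytes.
byte 0: (8c xor ef) xor 6b = 63 xor 6b = 08
byte 1: (37 xor f3) xor 65 = c4 xor 65 = a1
byte 2: (c4 xor a4) xor 79 = 60 xor 79 = 19
byte 3: (0e xor 1a) xor 3d = 14 xor 3d = 29
byte 4: (76 xor e9) xor 30 = 9f xor 30 = af
byte 5: (c4 xor fd) xor 78 = 39 xor 78 = 41
byte 6: (13 xor b8) xor 20 = ab xor 20 = 8b
byte 7: (2a xor cb) xor 64 = e1 xor 64 = 85
byte 8: (5d xor 6e) xor 65 = 33 xor 65 = 56

08 a1 19 29 af 41 8b 85 56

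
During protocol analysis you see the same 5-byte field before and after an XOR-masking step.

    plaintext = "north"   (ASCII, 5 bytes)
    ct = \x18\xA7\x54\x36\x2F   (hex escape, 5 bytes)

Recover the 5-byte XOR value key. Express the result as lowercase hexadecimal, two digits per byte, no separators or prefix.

76c8264247

Since ct = plaintext ⊕ key, XORing both sides with plaintext gives key = plaintext ⊕ ct.
byte 0: 01101110 ^ 00011000 = 01110110
byte 1: 01101111 ^ 10100111 = 11001000
byte 2: 01110010 ^ 01010100 = 00100110
byte 3: 01110100 ^ 00110110 = 01000010
byte 4: 01101000 ^ 00101111 = 01000111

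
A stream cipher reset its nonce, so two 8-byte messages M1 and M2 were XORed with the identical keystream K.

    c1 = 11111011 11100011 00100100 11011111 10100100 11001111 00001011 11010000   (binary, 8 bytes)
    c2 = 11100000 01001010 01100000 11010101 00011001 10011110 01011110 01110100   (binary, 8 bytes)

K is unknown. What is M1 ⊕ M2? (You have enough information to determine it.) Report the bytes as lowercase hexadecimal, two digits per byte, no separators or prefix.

1ba9440abd5155a4

c1 ⊕ c2 = (M1 ⊕ K) ⊕ (M2 ⊕ K) = M1 ⊕ M2 — the shared key cancels under XOR.
11111011 ⊕ 11100000 = 00011011
11100011 ⊕ 01001010 = 10101001
00100100 ⊕ 01100000 = 01000100
11011111 ⊕ 11010101 = 00001010
10100100 ⊕ 00011001 = 10111101
11001111 ⊕ 10011110 = 01010001
00001011 ⊕ 01011110 = 01010101
11010000 ⊕ 01110100 = 10100100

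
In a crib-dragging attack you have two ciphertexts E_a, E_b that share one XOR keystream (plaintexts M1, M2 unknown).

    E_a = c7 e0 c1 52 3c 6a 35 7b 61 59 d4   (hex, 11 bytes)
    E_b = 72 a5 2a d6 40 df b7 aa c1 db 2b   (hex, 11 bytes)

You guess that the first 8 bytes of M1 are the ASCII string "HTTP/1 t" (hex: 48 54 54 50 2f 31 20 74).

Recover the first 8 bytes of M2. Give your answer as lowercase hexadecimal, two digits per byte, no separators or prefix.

fd11bfd45384a2a5

First, E_a ⊕ E_b = (M1 ⊕ K) ⊕ (M2 ⊕ K) = M1 ⊕ M2, so the key drops out. Then M2 = (M1 ⊕ M2) ⊕ M1 over the first 8 bytes.
byte 0: (c7 ^ 72) ^ 48 = b5 ^ 48 = fd
byte 1: (e0 ^ a5) ^ 54 = 45 ^ 54 = 11
byte 2: (c1 ^ 2a) ^ 54 = eb ^ 54 = bf
byte 3: (52 ^ d6) ^ 50 = 84 ^ 50 = d4
byte 4: (3c ^ 40) ^ 2f = 7c ^ 2f = 53
byte 5: (6a ^ df) ^ 31 = b5 ^ 31 = 84
byte 6: (35 ^ b7) ^ 20 = 82 ^ 20 = a2
byte 7: (7b ^ aa) ^ 74 = d1 ^ 74 = a5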